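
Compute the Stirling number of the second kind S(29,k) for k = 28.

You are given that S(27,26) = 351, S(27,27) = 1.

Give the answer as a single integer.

i=28: T(28,27)=351+27·1=378 | T(28,28)=1+28·0=1
i=29: T(29,28)=378+28·1=406
Read S(29,28) = 406.

406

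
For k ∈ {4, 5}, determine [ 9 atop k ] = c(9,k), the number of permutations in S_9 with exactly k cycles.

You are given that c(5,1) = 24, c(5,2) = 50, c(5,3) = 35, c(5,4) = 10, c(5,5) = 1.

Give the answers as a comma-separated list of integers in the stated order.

67284, 22449

r6: T_6,1=5×24+0=120; T_6,2=5×50+24=274; T_6,3=5×35+50=225; T_6,4=5×10+35=85; T_6,5=5×1+10=15
r7: T_7,2=6×274+120=1764; T_7,3=6×225+274=1624; T_7,4=6×85+225=735; T_7,5=6×15+85=175
r8: T_8,3=7×1624+1764=13132; T_8,4=7×735+1624=6769; T_8,5=7×175+735=1960
r9: T_9,4=8×6769+13132=67284; T_9,5=8×1960+6769=22449
Read c(9,4) = 67284, c(9,5) = 22449.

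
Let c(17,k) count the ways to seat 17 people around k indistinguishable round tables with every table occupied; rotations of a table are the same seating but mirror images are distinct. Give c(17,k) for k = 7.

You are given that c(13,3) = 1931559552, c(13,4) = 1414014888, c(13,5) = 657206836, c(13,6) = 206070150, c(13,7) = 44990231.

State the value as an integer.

5374523477960

i=14: T(14,4)=1931559552+13·1414014888=20313753096 | T(14,5)=1414014888+13·657206836=9957703756 | T(14,6)=657206836+13·206070150=3336118786 | T(14,7)=206070150+13·44990231=790943153
i=15: T(15,5)=20313753096+14·9957703756=159721605680 | T(15,6)=9957703756+14·3336118786=56663366760 | T(15,7)=3336118786+14·790943153=14409322928
i=16: T(16,6)=159721605680+15·56663366760=1009672107080 | T(16,7)=56663366760+15·14409322928=272803210680
i=17: T(17,7)=1009672107080+16·272803210680=5374523477960
Read c(17,7) = 5374523477960.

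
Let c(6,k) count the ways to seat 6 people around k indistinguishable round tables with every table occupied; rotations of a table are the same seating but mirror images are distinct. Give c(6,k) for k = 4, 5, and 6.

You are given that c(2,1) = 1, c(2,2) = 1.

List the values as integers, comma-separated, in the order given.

@3  (3,1):1·2+0→2, (3,2):1·2+1→3, (3,3):0·2+1→1
@4  (4,2):3·3+2→11, (4,3):1·3+3→6, (4,4):0·3+1→1
@5  (5,3):6·4+11→35, (5,4):1·4+6→10, (5,5):0·4+1→1
@6  (6,4):10·5+35→85, (6,5):1·5+10→15, (6,6):0·5+1→1
Read c(6,4) = 85, c(6,5) = 15, c(6,6) = 1.

85, 15, 1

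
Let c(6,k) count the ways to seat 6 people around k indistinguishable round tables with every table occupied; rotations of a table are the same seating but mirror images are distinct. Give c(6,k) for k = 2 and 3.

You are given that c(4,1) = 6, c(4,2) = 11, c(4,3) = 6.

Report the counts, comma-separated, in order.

274, 225

i=5: T(5,1)=0+4·6=24 | T(5,2)=6+4·11=50 | T(5,3)=11+4·6=35
i=6: T(6,2)=24+5·50=274 | T(6,3)=50+5·35=225
Read c(6,2) = 274, c(6,3) = 225.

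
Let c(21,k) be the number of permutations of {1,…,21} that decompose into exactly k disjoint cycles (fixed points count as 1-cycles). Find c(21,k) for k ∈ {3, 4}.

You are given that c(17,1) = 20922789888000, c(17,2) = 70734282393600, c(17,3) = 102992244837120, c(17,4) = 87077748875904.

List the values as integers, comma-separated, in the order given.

13803759753640704000, 12870931245150988800

i=18: T(18,1)=0+17·20922789888000=355687428096000 | T(18,2)=20922789888000+17·70734282393600=1223405590579200 | T(18,3)=70734282393600+17·102992244837120=1821602444624640 | T(18,4)=102992244837120+17·87077748875904=1583313975727488
i=19: T(19,1)=0+18·355687428096000=6402373705728000 | T(19,2)=355687428096000+18·1223405590579200=22376988058521600 | T(19,3)=1223405590579200+18·1821602444624640=34012249593822720 | T(19,4)=1821602444624640+18·1583313975727488=30321254007719424
i=20: T(20,2)=6402373705728000+19·22376988058521600=431565146817638400 | T(20,3)=22376988058521600+19·34012249593822720=668609730341153280 | T(20,4)=34012249593822720+19·30321254007719424=610116075740491776
i=21: T(21,3)=431565146817638400+20·668609730341153280=13803759753640704000 | T(21,4)=668609730341153280+20·610116075740491776=12870931245150988800
Read c(21,3) = 13803759753640704000, c(21,4) = 12870931245150988800.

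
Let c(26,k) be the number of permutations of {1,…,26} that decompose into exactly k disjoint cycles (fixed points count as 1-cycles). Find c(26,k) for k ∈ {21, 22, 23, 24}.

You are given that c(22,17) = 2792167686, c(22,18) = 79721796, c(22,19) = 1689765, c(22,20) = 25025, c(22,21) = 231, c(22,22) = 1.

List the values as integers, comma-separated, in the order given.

[23] T[23,18]:22*79721796+2792167686=4546047198 · T[23,19]:22*1689765+79721796=116896626 · T[23,20]:22*25025+1689765=2240315 · T[23,21]:22*231+25025=30107 · T[23,22]:22*1+231=253 · T[23,23]:22*0+1=1
[24] T[24,19]:23*116896626+4546047198=7234669596 · T[24,20]:23*2240315+116896626=168423871 · T[24,21]:23*30107+2240315=2932776 · T[24,22]:23*253+30107=35926 · T[24,23]:23*1+253=276 · T[24,24]:23*0+1=1
[25] T[25,20]:24*168423871+7234669596=11276842500 · T[25,21]:24*2932776+168423871=238810495 · T[25,22]:24*35926+2932776=3795000 · T[25,23]:24*276+35926=42550 · T[25,24]:24*1+276=300
[26] T[26,21]:25*238810495+11276842500=17247104875 · T[26,22]:25*3795000+238810495=333685495 · T[26,23]:25*42550+3795000=4858750 · T[26,24]:25*300+42550=50050
Read c(26,21) = 17247104875, c(26,22) = 333685495, c(26,23) = 4858750, c(26,24) = 50050.

17247104875, 333685495, 4858750, 50050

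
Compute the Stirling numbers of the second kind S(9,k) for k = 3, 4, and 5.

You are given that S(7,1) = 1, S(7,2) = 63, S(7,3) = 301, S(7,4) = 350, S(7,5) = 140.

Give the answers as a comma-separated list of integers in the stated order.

3025, 7770, 6951

i=8: T(8,2)=1+2·63=127 | T(8,3)=63+3·301=966 | T(8,4)=301+4·350=1701 | T(8,5)=350+5·140=1050
i=9: T(9,3)=127+3·966=3025 | T(9,4)=966+4·1701=7770 | T(9,5)=1701+5·1050=6951
Read S(9,3) = 3025, S(9,4) = 7770, S(9,5) = 6951.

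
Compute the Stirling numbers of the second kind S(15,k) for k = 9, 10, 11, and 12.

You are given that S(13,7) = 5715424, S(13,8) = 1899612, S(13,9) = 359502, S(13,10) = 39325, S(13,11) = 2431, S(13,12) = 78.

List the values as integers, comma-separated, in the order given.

i=14: T(14,8)=5715424+8·1899612=20912320 | T(14,9)=1899612+9·359502=5135130 | T(14,10)=359502+10·39325=752752 | T(14,11)=39325+11·2431=66066 | T(14,12)=2431+12·78=3367
i=15: T(15,9)=20912320+9·5135130=67128490 | T(15,10)=5135130+10·752752=12662650 | T(15,11)=752752+11·66066=1479478 | T(15,12)=66066+12·3367=106470
Read S(15,9) = 67128490, S(15,10) = 12662650, S(15,11) = 1479478, S(15,12) = 106470.

67128490, 12662650, 1479478, 106470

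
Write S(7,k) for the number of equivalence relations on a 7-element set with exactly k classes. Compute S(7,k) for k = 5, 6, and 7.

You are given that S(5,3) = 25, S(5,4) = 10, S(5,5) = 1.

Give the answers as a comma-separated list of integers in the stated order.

r6: T_6,4=4×10+25=65; T_6,5=5×1+10=15; T_6,6=6×0+1=1
r7: T_7,5=5×15+65=140; T_7,6=6×1+15=21; T_7,7=7×0+1=1
Read S(7,5) = 140, S(7,6) = 21, S(7,7) = 1.

140, 21, 1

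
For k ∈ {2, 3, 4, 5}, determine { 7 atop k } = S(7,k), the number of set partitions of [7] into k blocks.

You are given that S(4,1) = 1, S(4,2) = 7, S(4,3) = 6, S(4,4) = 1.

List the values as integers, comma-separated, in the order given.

63, 301, 350, 140

[5] T[5,1]:1*1+0=1 · T[5,2]:2*7+1=15 · T[5,3]:3*6+7=25 · T[5,4]:4*1+6=10 · T[5,5]:5*0+1=1
[6] T[6,1]:1*1+0=1 · T[6,2]:2*15+1=31 · T[6,3]:3*25+15=90 · T[6,4]:4*10+25=65 · T[6,5]:5*1+10=15
[7] T[7,2]:2*31+1=63 · T[7,3]:3*90+31=301 · T[7,4]:4*65+90=350 · T[7,5]:5*15+65=140
Read S(7,2) = 63, S(7,3) = 301, S(7,4) = 350, S(7,5) = 140.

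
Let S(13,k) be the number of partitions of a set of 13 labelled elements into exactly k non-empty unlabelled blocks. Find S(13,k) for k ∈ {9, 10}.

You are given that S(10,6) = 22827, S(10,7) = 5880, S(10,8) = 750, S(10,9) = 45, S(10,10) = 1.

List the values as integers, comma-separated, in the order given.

r11: T_11,7=7×5880+22827=63987; T_11,8=8×750+5880=11880; T_11,9=9×45+750=1155; T_11,10=10×1+45=55
r12: T_12,8=8×11880+63987=159027; T_12,9=9×1155+11880=22275; T_12,10=10×55+1155=1705
r13: T_13,9=9×22275+159027=359502; T_13,10=10×1705+22275=39325
Read S(13,9) = 359502, S(13,10) = 39325.

359502, 39325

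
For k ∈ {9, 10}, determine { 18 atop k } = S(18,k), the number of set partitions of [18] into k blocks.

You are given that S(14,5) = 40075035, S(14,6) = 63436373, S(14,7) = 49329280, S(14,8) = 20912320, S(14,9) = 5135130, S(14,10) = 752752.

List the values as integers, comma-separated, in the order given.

@15  (15,6):63436373·6+40075035→420693273, (15,7):49329280·7+63436373→408741333, (15,8):20912320·8+49329280→216627840, (15,9):5135130·9+20912320→67128490, (15,10):752752·10+5135130→12662650
@16  (16,7):408741333·7+420693273→3281882604, (16,8):216627840·8+408741333→2141764053, (16,9):67128490·9+216627840→820784250, (16,10):12662650·10+67128490→193754990
@17  (17,8):2141764053·8+3281882604→20415995028, (17,9):820784250·9+2141764053→9528822303, (17,10):193754990·10+820784250→2758334150
@18  (18,9):9528822303·9+20415995028→106175395755, (18,10):2758334150·10+9528822303→37112163803
Read S(18,9) = 106175395755, S(18,10) = 37112163803.

106175395755, 37112163803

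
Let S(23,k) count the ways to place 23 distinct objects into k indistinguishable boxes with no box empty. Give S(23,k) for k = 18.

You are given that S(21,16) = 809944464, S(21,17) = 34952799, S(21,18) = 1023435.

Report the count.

2364885369

[22] T[22,17]:17*34952799+809944464=1404142047 · T[22,18]:18*1023435+34952799=53374629
[23] T[23,18]:18*53374629+1404142047=2364885369
Read S(23,18) = 2364885369.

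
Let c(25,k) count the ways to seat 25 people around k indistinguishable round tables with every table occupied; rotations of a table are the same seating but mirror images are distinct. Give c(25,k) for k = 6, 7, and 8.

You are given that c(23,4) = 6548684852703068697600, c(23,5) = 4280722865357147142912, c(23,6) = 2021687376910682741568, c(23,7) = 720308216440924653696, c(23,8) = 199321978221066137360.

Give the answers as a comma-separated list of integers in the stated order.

1323714091579185857760000, 496910165055549644836800, 145901905527662649288000

i=24: T(24,5)=6548684852703068697600+23·4280722865357147142912=105005310755917452984576 | T(24,6)=4280722865357147142912+23·2021687376910682741568=50779532534302850198976 | T(24,7)=2021687376910682741568+23·720308216440924653696=18588776355051949776576 | T(24,8)=720308216440924653696+23·199321978221066137360=5304713715525445812976
i=25: T(25,6)=105005310755917452984576+24·50779532534302850198976=1323714091579185857760000 | T(25,7)=50779532534302850198976+24·18588776355051949776576=496910165055549644836800 | T(25,8)=18588776355051949776576+24·5304713715525445812976=145901905527662649288000
Read c(25,6) = 1323714091579185857760000, c(25,7) = 496910165055549644836800, c(25,8) = 145901905527662649288000.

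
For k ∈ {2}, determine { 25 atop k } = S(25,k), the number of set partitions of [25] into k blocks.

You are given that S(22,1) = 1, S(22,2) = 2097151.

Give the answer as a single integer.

r23: T_23,1=1×1+0=1; T_23,2=2×2097151+1=4194303
r24: T_24,1=1×1+0=1; T_24,2=2×4194303+1=8388607
r25: T_25,2=2×8388607+1=16777215
Read S(25,2) = 16777215.

16777215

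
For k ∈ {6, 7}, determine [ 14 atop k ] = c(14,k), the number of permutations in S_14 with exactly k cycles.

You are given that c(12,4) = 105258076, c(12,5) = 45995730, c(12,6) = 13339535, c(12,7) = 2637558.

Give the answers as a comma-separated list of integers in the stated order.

i=13: T(13,5)=105258076+12·45995730=657206836 | T(13,6)=45995730+12·13339535=206070150 | T(13,7)=13339535+12·2637558=44990231
i=14: T(14,6)=657206836+13·206070150=3336118786 | T(14,7)=206070150+13·44990231=790943153
Read c(14,6) = 3336118786, c(14,7) = 790943153.

3336118786, 790943153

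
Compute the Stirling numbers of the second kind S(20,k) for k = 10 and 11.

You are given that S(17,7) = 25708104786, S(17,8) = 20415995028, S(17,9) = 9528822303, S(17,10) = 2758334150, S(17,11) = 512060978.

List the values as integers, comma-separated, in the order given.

5917584964655, 1900842429486

[18] T[18,8]:8*20415995028+25708104786=189036065010 · T[18,9]:9*9528822303+20415995028=106175395755 · T[18,10]:10*2758334150+9528822303=37112163803 · T[18,11]:11*512060978+2758334150=8391004908
[19] T[19,9]:9*106175395755+189036065010=1144614626805 · T[19,10]:10*37112163803+106175395755=477297033785 · T[19,11]:11*8391004908+37112163803=129413217791
[20] T[20,10]:10*477297033785+1144614626805=5917584964655 · T[20,11]:11*129413217791+477297033785=1900842429486
Read S(20,10) = 5917584964655, S(20,11) = 1900842429486.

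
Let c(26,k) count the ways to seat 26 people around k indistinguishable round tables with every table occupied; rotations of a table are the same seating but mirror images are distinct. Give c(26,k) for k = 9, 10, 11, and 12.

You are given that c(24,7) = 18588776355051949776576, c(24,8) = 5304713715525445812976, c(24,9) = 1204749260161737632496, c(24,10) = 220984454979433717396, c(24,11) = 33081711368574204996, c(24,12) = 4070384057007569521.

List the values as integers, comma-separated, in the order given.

1001369304512841374110000, 196928100451110820242880, 31882014375298512782500, 4284218746244111474800

[25] T[25,8]:24*5304713715525445812976+18588776355051949776576=145901905527662649288000 · T[25,9]:24*1204749260161737632496+5304713715525445812976=34218695959407148992880 · T[25,10]:24*220984454979433717396+1204749260161737632496=6508376179668146850000 · T[25,11]:24*33081711368574204996+220984454979433717396=1014945527825214637300 · T[25,12]:24*4070384057007569521+33081711368574204996=130770928736755873500
[26] T[26,9]:25*34218695959407148992880+145901905527662649288000=1001369304512841374110000 · T[26,10]:25*6508376179668146850000+34218695959407148992880=196928100451110820242880 · T[26,11]:25*1014945527825214637300+6508376179668146850000=31882014375298512782500 · T[26,12]:25*130770928736755873500+1014945527825214637300=4284218746244111474800
Read c(26,9) = 1001369304512841374110000, c(26,10) = 196928100451110820242880, c(26,11) = 31882014375298512782500, c(26,12) = 4284218746244111474800.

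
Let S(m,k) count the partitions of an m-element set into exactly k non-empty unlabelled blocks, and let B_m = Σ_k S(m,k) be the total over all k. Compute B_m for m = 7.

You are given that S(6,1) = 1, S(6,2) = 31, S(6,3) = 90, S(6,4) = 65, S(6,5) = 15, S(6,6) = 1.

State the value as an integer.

877

row 7: T[7][1]=1·1+0=1  T[7][2]=2·31+1=63  T[7][3]=3·90+31=301  T[7][4]=4·65+90=350  T[7][5]=5·15+65=140  T[7][6]=6·1+15=21  T[7][7]=7·0+1=1
B_7 = ΣS(7,k) = 1+63+301+350+140+21+1 = 877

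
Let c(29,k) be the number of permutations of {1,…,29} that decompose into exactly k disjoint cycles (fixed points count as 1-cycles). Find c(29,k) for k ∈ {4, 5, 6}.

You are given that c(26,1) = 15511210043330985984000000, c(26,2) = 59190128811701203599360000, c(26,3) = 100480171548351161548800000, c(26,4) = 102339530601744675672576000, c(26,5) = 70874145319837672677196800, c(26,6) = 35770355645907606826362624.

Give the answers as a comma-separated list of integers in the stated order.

2236045380156380112643362816000, 1625014498326371300452283596800, 866422974395414742142363398144

row 27: T[27][2]=26·59190128811701203599360000+15511210043330985984000000=1554454559147562279567360000  T[27][3]=26·100480171548351161548800000+59190128811701203599360000=2671674589068831403868160000  T[27][4]=26·102339530601744675672576000+100480171548351161548800000=2761307967193712729035776000  T[27][5]=26·70874145319837672677196800+102339530601744675672576000=1945067308917524165279692800  T[27][6]=26·35770355645907606826362624+70874145319837672677196800=1000903392113435450162625024
row 28: T[28][3]=27·2671674589068831403868160000+1554454559147562279567360000=73689668464006010184007680000  T[28][4]=27·2761307967193712729035776000+2671674589068831403868160000=77226989703299075087834112000  T[28][5]=27·1945067308917524165279692800+2761307967193712729035776000=55278125307966865191587481600  T[28][6]=27·1000903392113435450162625024+1945067308917524165279692800=28969458895980281319670568448
row 29: T[29][4]=28·77226989703299075087834112000+73689668464006010184007680000=2236045380156380112643362816000  T[29][5]=28·55278125307966865191587481600+77226989703299075087834112000=1625014498326371300452283596800  T[29][6]=28·28969458895980281319670568448+55278125307966865191587481600=866422974395414742142363398144
Read c(29,4) = 2236045380156380112643362816000, c(29,5) = 1625014498326371300452283596800, c(29,6) = 866422974395414742142363398144.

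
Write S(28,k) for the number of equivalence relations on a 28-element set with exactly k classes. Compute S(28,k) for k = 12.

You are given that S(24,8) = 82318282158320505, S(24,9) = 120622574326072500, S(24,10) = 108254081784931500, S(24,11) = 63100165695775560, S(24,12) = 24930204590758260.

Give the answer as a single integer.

985397416171213883565

row 25: T[25][9]=9·120622574326072500+82318282158320505=1167921451092973005  T[25][10]=10·108254081784931500+120622574326072500=1203163392175387500  T[25][11]=11·63100165695775560+108254081784931500=802355904438462660  T[25][12]=12·24930204590758260+63100165695775560=362262620784874680
row 26: T[26][10]=10·1203163392175387500+1167921451092973005=13199555372846848005  T[26][11]=11·802355904438462660+1203163392175387500=10029078340998476760  T[26][12]=12·362262620784874680+802355904438462660=5149507353856958820
row 27: T[27][11]=11·10029078340998476760+13199555372846848005=123519417123830092365  T[27][12]=12·5149507353856958820+10029078340998476760=71823166587281982600
row 28: T[28][12]=12·71823166587281982600+123519417123830092365=985397416171213883565
Read S(28,12) = 985397416171213883565.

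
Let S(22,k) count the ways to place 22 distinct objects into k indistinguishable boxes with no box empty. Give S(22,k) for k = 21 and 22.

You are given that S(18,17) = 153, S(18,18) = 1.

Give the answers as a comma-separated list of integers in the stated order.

231, 1

@19  (19,18):1·18+153→171, (19,19):0·19+1→1
@20  (20,19):1·19+171→190, (20,20):0·20+1→1
@21  (21,20):1·20+190→210, (21,21):0·21+1→1
@22  (22,21):1·21+210→231, (22,22):0·22+1→1
Read S(22,21) = 231, S(22,22) = 1.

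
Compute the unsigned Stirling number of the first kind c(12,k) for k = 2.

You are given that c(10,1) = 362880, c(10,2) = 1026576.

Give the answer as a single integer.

[11] T[11,1]:10*362880+0=3628800 · T[11,2]:10*1026576+362880=10628640
[12] T[12,2]:11*10628640+3628800=120543840
Read c(12,2) = 120543840.

120543840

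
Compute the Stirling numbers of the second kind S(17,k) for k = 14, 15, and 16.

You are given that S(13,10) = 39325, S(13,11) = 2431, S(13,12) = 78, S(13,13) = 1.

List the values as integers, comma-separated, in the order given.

@14  (14,11):2431·11+39325→66066, (14,12):78·12+2431→3367, (14,13):1·13+78→91, (14,14):0·14+1→1
@15  (15,12):3367·12+66066→106470, (15,13):91·13+3367→4550, (15,14):1·14+91→105, (15,15):0·15+1→1
@16  (16,13):4550·13+106470→165620, (16,14):105·14+4550→6020, (16,15):1·15+105→120, (16,16):0·16+1→1
@17  (17,14):6020·14+165620→249900, (17,15):120·15+6020→7820, (17,16):1·16+120→136
Read S(17,14) = 249900, S(17,15) = 7820, S(17,16) = 136.

249900, 7820, 136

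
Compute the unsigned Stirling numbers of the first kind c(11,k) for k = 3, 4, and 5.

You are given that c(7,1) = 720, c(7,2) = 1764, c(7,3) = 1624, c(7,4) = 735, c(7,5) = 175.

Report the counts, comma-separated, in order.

12753576, 8409500, 3416930

r8: T_8,1=7×720+0=5040; T_8,2=7×1764+720=13068; T_8,3=7×1624+1764=13132; T_8,4=7×735+1624=6769; T_8,5=7×175+735=1960
r9: T_9,1=8×5040+0=40320; T_9,2=8×13068+5040=109584; T_9,3=8×13132+13068=118124; T_9,4=8×6769+13132=67284; T_9,5=8×1960+6769=22449
r10: T_10,2=9×109584+40320=1026576; T_10,3=9×118124+109584=1172700; T_10,4=9×67284+118124=723680; T_10,5=9×22449+67284=269325
r11: T_11,3=10×1172700+1026576=12753576; T_11,4=10×723680+1172700=8409500; T_11,5=10×269325+723680=3416930
Read c(11,3) = 12753576, c(11,4) = 8409500, c(11,5) = 3416930.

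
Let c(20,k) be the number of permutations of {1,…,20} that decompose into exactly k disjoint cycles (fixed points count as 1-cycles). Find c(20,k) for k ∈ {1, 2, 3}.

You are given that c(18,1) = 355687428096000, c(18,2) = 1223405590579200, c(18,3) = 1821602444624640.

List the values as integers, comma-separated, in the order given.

121645100408832000, 431565146817638400, 668609730341153280

r19: T_19,1=18×355687428096000+0=6402373705728000; T_19,2=18×1223405590579200+355687428096000=22376988058521600; T_19,3=18×1821602444624640+1223405590579200=34012249593822720
r20: T_20,1=19×6402373705728000+0=121645100408832000; T_20,2=19×22376988058521600+6402373705728000=431565146817638400; T_20,3=19×34012249593822720+22376988058521600=668609730341153280
Read c(20,1) = 121645100408832000, c(20,2) = 431565146817638400, c(20,3) = 668609730341153280.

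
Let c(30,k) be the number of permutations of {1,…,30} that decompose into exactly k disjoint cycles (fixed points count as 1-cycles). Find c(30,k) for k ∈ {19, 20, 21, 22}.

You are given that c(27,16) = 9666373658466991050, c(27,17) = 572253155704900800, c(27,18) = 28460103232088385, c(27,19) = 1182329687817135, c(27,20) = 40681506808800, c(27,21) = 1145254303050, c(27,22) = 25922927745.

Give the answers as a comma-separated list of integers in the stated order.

150566737512021319125, 6634460278534540725, 248526574856284725, 7860403394108265

@28  (28,17):572253155704900800·27+9666373658466991050→25117208862499312650, (28,18):28460103232088385·27+572253155704900800→1340675942971287195, (28,19):1182329687817135·27+28460103232088385→60383004803151030, (28,20):40681506808800·27+1182329687817135→2280730371654735, (28,21):1145254303050·27+40681506808800→71603372991150, (28,22):25922927745·27+1145254303050→1845173352165
@29  (29,18):1340675942971287195·28+25117208862499312650→62656135265695354110, (29,19):60383004803151030·28+1340675942971287195→3031400077459516035, (29,20):2280730371654735·28+60383004803151030→124243455209483610, (29,21):71603372991150·28+2280730371654735→4285624815406935, (29,22):1845173352165·28+71603372991150→123268226851770
@30  (30,19):3031400077459516035·29+62656135265695354110→150566737512021319125, (30,20):124243455209483610·29+3031400077459516035→6634460278534540725, (30,21):4285624815406935·29+124243455209483610→248526574856284725, (30,22):123268226851770·29+4285624815406935→7860403394108265
Read c(30,19) = 150566737512021319125, c(30,20) = 6634460278534540725, c(30,21) = 248526574856284725, c(30,22) = 7860403394108265.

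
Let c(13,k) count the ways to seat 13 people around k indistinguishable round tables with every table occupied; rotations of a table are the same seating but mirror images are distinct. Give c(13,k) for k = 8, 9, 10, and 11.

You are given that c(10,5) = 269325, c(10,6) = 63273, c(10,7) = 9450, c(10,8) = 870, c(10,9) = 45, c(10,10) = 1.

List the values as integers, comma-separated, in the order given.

r11: T_11,6=10×63273+269325=902055; T_11,7=10×9450+63273=157773; T_11,8=10×870+9450=18150; T_11,9=10×45+870=1320; T_11,10=10×1+45=55; T_11,11=10×0+1=1
r12: T_12,7=11×157773+902055=2637558; T_12,8=11×18150+157773=357423; T_12,9=11×1320+18150=32670; T_12,10=11×55+1320=1925; T_12,11=11×1+55=66
r13: T_13,8=12×357423+2637558=6926634; T_13,9=12×32670+357423=749463; T_13,10=12×1925+32670=55770; T_13,11=12×66+1925=2717
Read c(13,8) = 6926634, c(13,9) = 749463, c(13,10) = 55770, c(13,11) = 2717.

6926634, 749463, 55770, 2717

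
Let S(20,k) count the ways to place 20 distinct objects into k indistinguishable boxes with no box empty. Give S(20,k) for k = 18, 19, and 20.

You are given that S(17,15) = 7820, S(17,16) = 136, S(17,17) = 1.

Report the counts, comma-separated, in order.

15675, 190, 1

r18: T_18,16=16×136+7820=9996; T_18,17=17×1+136=153; T_18,18=18×0+1=1
r19: T_19,17=17×153+9996=12597; T_19,18=18×1+153=171; T_19,19=19×0+1=1
r20: T_20,18=18×171+12597=15675; T_20,19=19×1+171=190; T_20,20=20×0+1=1
Read S(20,18) = 15675, S(20,19) = 190, S(20,20) = 1.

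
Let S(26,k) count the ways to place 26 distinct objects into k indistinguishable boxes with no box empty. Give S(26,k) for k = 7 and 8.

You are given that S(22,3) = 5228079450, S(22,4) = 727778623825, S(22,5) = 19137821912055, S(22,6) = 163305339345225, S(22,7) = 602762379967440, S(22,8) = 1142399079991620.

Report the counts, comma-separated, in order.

@23  (23,4):727778623825·4+5228079450→2916342574750, (23,5):19137821912055·5+727778623825→96416888184100, (23,6):163305339345225·6+19137821912055→998969857983405, (23,7):602762379967440·7+163305339345225→4382641999117305, (23,8):1142399079991620·8+602762379967440→9741955019900400
@24  (24,5):96416888184100·5+2916342574750→485000783495250, (24,6):998969857983405·6+96416888184100→6090236036084530, (24,7):4382641999117305·7+998969857983405→31677463851804540, (24,8):9741955019900400·8+4382641999117305→82318282158320505
@25  (25,6):6090236036084530·6+485000783495250→37026417000002430, (25,7):31677463851804540·7+6090236036084530→227832482998716310, (25,8):82318282158320505·8+31677463851804540→690223721118368580
@26  (26,7):227832482998716310·7+37026417000002430→1631853797991016600, (26,8):690223721118368580·8+227832482998716310→5749622251945664950
Read S(26,7) = 1631853797991016600, S(26,8) = 5749622251945664950.

1631853797991016600, 5749622251945664950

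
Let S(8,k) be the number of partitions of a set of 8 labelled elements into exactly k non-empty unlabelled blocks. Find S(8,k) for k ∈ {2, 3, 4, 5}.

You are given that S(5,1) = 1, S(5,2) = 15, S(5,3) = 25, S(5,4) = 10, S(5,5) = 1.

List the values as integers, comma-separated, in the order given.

127, 966, 1701, 1050

[6] T[6,1]:1*1+0=1 · T[6,2]:2*15+1=31 · T[6,3]:3*25+15=90 · T[6,4]:4*10+25=65 · T[6,5]:5*1+10=15
[7] T[7,1]:1*1+0=1 · T[7,2]:2*31+1=63 · T[7,3]:3*90+31=301 · T[7,4]:4*65+90=350 · T[7,5]:5*15+65=140
[8] T[8,2]:2*63+1=127 · T[8,3]:3*301+63=966 · T[8,4]:4*350+301=1701 · T[8,5]:5*140+350=1050
Read S(8,2) = 127, S(8,3) = 966, S(8,4) = 1701, S(8,5) = 1050.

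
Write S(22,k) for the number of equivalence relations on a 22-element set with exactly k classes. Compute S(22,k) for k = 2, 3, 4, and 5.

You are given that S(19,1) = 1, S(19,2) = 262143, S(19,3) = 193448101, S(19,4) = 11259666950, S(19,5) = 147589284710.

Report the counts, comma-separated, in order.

2097151, 5228079450, 727778623825, 19137821912055

[20] T[20,1]:1*1+0=1 · T[20,2]:2*262143+1=524287 · T[20,3]:3*193448101+262143=580606446 · T[20,4]:4*11259666950+193448101=45232115901 · T[20,5]:5*147589284710+11259666950=749206090500
[21] T[21,1]:1*1+0=1 · T[21,2]:2*524287+1=1048575 · T[21,3]:3*580606446+524287=1742343625 · T[21,4]:4*45232115901+580606446=181509070050 · T[21,5]:5*749206090500+45232115901=3791262568401
[22] T[22,2]:2*1048575+1=2097151 · T[22,3]:3*1742343625+1048575=5228079450 · T[22,4]:4*181509070050+1742343625=727778623825 · T[22,5]:5*3791262568401+181509070050=19137821912055
Read S(22,2) = 2097151, S(22,3) = 5228079450, S(22,4) = 727778623825, S(22,5) = 19137821912055.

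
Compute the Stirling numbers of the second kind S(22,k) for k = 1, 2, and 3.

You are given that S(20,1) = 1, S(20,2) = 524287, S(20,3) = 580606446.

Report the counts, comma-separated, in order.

r21: T_21,1=1×1+0=1; T_21,2=2×524287+1=1048575; T_21,3=3×580606446+524287=1742343625
r22: T_22,1=1×1+0=1; T_22,2=2×1048575+1=2097151; T_22,3=3×1742343625+1048575=5228079450
Read S(22,1) = 1, S(22,2) = 2097151, S(22,3) = 5228079450.

1, 2097151, 5228079450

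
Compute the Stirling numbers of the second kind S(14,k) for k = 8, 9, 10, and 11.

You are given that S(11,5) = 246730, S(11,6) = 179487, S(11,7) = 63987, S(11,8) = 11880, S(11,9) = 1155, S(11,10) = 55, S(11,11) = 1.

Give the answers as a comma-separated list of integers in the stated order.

row 12: T[12][6]=6·179487+246730=1323652  T[12][7]=7·63987+179487=627396  T[12][8]=8·11880+63987=159027  T[12][9]=9·1155+11880=22275  T[12][10]=10·55+1155=1705  T[12][11]=11·1+55=66
row 13: T[13][7]=7·627396+1323652=5715424  T[13][8]=8·159027+627396=1899612  T[13][9]=9·22275+159027=359502  T[13][10]=10·1705+22275=39325  T[13][11]=11·66+1705=2431
row 14: T[14][8]=8·1899612+5715424=20912320  T[14][9]=9·359502+1899612=5135130  T[14][10]=10·39325+359502=752752  T[14][11]=11·2431+39325=66066
Read S(14,8) = 20912320, S(14,9) = 5135130, S(14,10) = 752752, S(14,11) = 66066.

20912320, 5135130, 752752, 66066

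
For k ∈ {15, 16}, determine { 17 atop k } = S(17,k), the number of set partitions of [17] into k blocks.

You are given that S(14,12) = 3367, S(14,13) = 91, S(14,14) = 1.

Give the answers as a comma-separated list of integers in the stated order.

7820, 136

row 15: T[15][13]=13·91+3367=4550  T[15][14]=14·1+91=105  T[15][15]=15·0+1=1
row 16: T[16][14]=14·105+4550=6020  T[16][15]=15·1+105=120  T[16][16]=16·0+1=1
row 17: T[17][15]=15·120+6020=7820  T[17][16]=16·1+120=136
Read S(17,15) = 7820, S(17,16) = 136.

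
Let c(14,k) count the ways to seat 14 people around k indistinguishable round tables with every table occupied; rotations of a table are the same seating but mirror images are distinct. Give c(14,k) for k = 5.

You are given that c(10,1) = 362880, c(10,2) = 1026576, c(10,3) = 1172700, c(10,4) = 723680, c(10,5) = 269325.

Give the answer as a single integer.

r11: T_11,2=10×1026576+362880=10628640; T_11,3=10×1172700+1026576=12753576; T_11,4=10×723680+1172700=8409500; T_11,5=10×269325+723680=3416930
r12: T_12,3=11×12753576+10628640=150917976; T_12,4=11×8409500+12753576=105258076; T_12,5=11×3416930+8409500=45995730
r13: T_13,4=12×105258076+150917976=1414014888; T_13,5=12×45995730+105258076=657206836
r14: T_14,5=13×657206836+1414014888=9957703756
Read c(14,5) = 9957703756.

9957703756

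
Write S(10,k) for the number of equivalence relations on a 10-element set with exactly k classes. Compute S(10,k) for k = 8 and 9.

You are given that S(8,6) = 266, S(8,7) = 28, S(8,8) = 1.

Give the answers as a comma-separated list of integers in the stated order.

[9] T[9,7]:7*28+266=462 · T[9,8]:8*1+28=36 · T[9,9]:9*0+1=1
[10] T[10,8]:8*36+462=750 · T[10,9]:9*1+36=45
Read S(10,8) = 750, S(10,9) = 45.

750, 45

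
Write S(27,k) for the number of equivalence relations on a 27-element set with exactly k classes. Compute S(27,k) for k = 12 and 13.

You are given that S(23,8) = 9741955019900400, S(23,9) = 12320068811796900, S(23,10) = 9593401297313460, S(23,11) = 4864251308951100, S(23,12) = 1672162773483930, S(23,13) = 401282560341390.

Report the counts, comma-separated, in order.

71823166587281982600, 29206898819153109600

[24] T[24,9]:9*12320068811796900+9741955019900400=120622574326072500 · T[24,10]:10*9593401297313460+12320068811796900=108254081784931500 · T[24,11]:11*4864251308951100+9593401297313460=63100165695775560 · T[24,12]:12*1672162773483930+4864251308951100=24930204590758260 · T[24,13]:13*401282560341390+1672162773483930=6888836057922000
[25] T[25,10]:10*108254081784931500+120622574326072500=1203163392175387500 · T[25,11]:11*63100165695775560+108254081784931500=802355904438462660 · T[25,12]:12*24930204590758260+63100165695775560=362262620784874680 · T[25,13]:13*6888836057922000+24930204590758260=114485073343744260
[26] T[26,11]:11*802355904438462660+1203163392175387500=10029078340998476760 · T[26,12]:12*362262620784874680+802355904438462660=5149507353856958820 · T[26,13]:13*114485073343744260+362262620784874680=1850568574253550060
[27] T[27,12]:12*5149507353856958820+10029078340998476760=71823166587281982600 · T[27,13]:13*1850568574253550060+5149507353856958820=29206898819153109600
Read S(27,12) = 71823166587281982600, S(27,13) = 29206898819153109600.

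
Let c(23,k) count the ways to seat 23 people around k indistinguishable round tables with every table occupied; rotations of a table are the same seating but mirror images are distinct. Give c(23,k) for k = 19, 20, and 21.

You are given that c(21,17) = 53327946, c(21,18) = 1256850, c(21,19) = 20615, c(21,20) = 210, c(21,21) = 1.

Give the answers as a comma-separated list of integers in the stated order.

i=22: T(22,18)=53327946+21·1256850=79721796 | T(22,19)=1256850+21·20615=1689765 | T(22,20)=20615+21·210=25025 | T(22,21)=210+21·1=231
i=23: T(23,19)=79721796+22·1689765=116896626 | T(23,20)=1689765+22·25025=2240315 | T(23,21)=25025+22·231=30107
Read c(23,19) = 116896626, c(23,20) = 2240315, c(23,21) = 30107.

116896626, 2240315, 30107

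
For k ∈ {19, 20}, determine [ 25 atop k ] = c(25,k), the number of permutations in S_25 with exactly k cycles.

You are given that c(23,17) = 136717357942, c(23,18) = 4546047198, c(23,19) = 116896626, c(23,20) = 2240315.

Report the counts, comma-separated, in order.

414908513800, 11276842500

row 24: T[24][18]=23·4546047198+136717357942=241276443496  T[24][19]=23·116896626+4546047198=7234669596  T[24][20]=23·2240315+116896626=168423871
row 25: T[25][19]=24·7234669596+241276443496=414908513800  T[25][20]=24·168423871+7234669596=11276842500
Read c(25,19) = 414908513800, c(25,20) = 11276842500.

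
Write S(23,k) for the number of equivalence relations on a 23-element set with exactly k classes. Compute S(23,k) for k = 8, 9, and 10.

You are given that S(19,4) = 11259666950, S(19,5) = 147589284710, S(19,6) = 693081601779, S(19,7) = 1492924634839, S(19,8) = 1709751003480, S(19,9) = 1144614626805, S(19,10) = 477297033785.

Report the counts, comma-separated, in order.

9741955019900400, 12320068811796900, 9593401297313460

row 20: T[20][5]=5·147589284710+11259666950=749206090500  T[20][6]=6·693081601779+147589284710=4306078895384  T[20][7]=7·1492924634839+693081601779=11143554045652  T[20][8]=8·1709751003480+1492924634839=15170932662679  T[20][9]=9·1144614626805+1709751003480=12011282644725  T[20][10]=10·477297033785+1144614626805=5917584964655
row 21: T[21][6]=6·4306078895384+749206090500=26585679462804  T[21][7]=7·11143554045652+4306078895384=82310957214948  T[21][8]=8·15170932662679+11143554045652=132511015347084  T[21][9]=9·12011282644725+15170932662679=123272476465204  T[21][10]=10·5917584964655+12011282644725=71187132291275
row 22: T[22][7]=7·82310957214948+26585679462804=602762379967440  T[22][8]=8·132511015347084+82310957214948=1142399079991620  T[22][9]=9·123272476465204+132511015347084=1241963303533920  T[22][10]=10·71187132291275+123272476465204=835143799377954
row 23: T[23][8]=8·1142399079991620+602762379967440=9741955019900400  T[23][9]=9·1241963303533920+1142399079991620=12320068811796900  T[23][10]=10·835143799377954+1241963303533920=9593401297313460
Read S(23,8) = 9741955019900400, S(23,9) = 12320068811796900, S(23,10) = 9593401297313460.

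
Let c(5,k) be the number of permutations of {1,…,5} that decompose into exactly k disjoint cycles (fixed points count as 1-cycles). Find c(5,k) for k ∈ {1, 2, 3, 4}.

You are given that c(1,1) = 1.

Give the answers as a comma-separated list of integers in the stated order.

row 2: T[2][1]=1·1+0=1  T[2][2]=1·0+1=1
row 3: T[3][1]=2·1+0=2  T[3][2]=2·1+1=3  T[3][3]=2·0+1=1
row 4: T[4][1]=3·2+0=6  T[4][2]=3·3+2=11  T[4][3]=3·1+3=6  T[4][4]=3·0+1=1
row 5: T[5][1]=4·6+0=24  T[5][2]=4·11+6=50  T[5][3]=4·6+11=35  T[5][4]=4·1+6=10
Read c(5,1) = 24, c(5,2) = 50, c(5,3) = 35, c(5,4) = 10.

24, 50, 35, 10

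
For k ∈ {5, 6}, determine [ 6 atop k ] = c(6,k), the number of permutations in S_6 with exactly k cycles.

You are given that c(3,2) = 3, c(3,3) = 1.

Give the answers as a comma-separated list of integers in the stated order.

@4  (4,3):1·3+3→6, (4,4):0·3+1→1
@5  (5,4):1·4+6→10, (5,5):0·4+1→1
@6  (6,5):1·5+10→15, (6,6):0·5+1→1
Read c(6,5) = 15, c(6,6) = 1.

15, 1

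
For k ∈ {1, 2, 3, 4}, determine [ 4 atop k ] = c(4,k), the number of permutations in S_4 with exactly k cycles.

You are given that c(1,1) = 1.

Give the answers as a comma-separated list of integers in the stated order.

6, 11, 6, 1

@2  (2,1):1·1+0→1, (2,2):0·1+1→1
@3  (3,1):1·2+0→2, (3,2):1·2+1→3, (3,3):0·2+1→1
@4  (4,1):2·3+0→6, (4,2):3·3+2→11, (4,3):1·3+3→6, (4,4):0·3+1→1
Read c(4,1) = 6, c(4,2) = 11, c(4,3) = 6, c(4,4) = 1.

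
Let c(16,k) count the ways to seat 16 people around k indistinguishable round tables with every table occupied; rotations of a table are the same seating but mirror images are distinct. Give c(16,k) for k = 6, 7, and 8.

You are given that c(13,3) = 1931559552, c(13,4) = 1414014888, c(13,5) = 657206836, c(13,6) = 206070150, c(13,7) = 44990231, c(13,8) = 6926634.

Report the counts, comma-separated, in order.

@14  (14,4):1414014888·13+1931559552→20313753096, (14,5):657206836·13+1414014888→9957703756, (14,6):206070150·13+657206836→3336118786, (14,7):44990231·13+206070150→790943153, (14,8):6926634·13+44990231→135036473
@15  (15,5):9957703756·14+20313753096→159721605680, (15,6):3336118786·14+9957703756→56663366760, (15,7):790943153·14+3336118786→14409322928, (15,8):135036473·14+790943153→2681453775
@16  (16,6):56663366760·15+159721605680→1009672107080, (16,7):14409322928·15+56663366760→272803210680, (16,8):2681453775·15+14409322928→54631129553
Read c(16,6) = 1009672107080, c(16,7) = 272803210680, c(16,8) = 54631129553.

1009672107080, 272803210680, 54631129553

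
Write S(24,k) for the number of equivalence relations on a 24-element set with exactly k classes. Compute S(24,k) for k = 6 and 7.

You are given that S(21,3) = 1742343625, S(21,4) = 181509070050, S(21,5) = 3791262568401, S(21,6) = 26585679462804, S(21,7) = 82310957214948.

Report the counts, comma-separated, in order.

r22: T_22,4=4×181509070050+1742343625=727778623825; T_22,5=5×3791262568401+181509070050=19137821912055; T_22,6=6×26585679462804+3791262568401=163305339345225; T_22,7=7×82310957214948+26585679462804=602762379967440
r23: T_23,5=5×19137821912055+727778623825=96416888184100; T_23,6=6×163305339345225+19137821912055=998969857983405; T_23,7=7×602762379967440+163305339345225=4382641999117305
r24: T_24,6=6×998969857983405+96416888184100=6090236036084530; T_24,7=7×4382641999117305+998969857983405=31677463851804540
Read S(24,6) = 6090236036084530, S(24,7) = 31677463851804540.

6090236036084530, 31677463851804540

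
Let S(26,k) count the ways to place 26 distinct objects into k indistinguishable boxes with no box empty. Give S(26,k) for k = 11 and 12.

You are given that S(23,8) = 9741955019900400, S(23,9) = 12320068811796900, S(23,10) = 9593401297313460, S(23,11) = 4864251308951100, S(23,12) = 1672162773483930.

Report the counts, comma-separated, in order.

10029078340998476760, 5149507353856958820

row 24: T[24][9]=9·12320068811796900+9741955019900400=120622574326072500  T[24][10]=10·9593401297313460+12320068811796900=108254081784931500  T[24][11]=11·4864251308951100+9593401297313460=63100165695775560  T[24][12]=12·1672162773483930+4864251308951100=24930204590758260
row 25: T[25][10]=10·108254081784931500+120622574326072500=1203163392175387500  T[25][11]=11·63100165695775560+108254081784931500=802355904438462660  T[25][12]=12·24930204590758260+63100165695775560=362262620784874680
row 26: T[26][11]=11·802355904438462660+1203163392175387500=10029078340998476760  T[26][12]=12·362262620784874680+802355904438462660=5149507353856958820
Read S(26,11) = 10029078340998476760, S(26,12) = 5149507353856958820.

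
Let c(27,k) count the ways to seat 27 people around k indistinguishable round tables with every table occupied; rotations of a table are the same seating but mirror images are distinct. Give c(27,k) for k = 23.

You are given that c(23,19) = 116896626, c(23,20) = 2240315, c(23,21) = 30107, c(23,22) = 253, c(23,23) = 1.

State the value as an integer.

[24] T[24,20]:23*2240315+116896626=168423871 · T[24,21]:23*30107+2240315=2932776 · T[24,22]:23*253+30107=35926 · T[24,23]:23*1+253=276
[25] T[25,21]:24*2932776+168423871=238810495 · T[25,22]:24*35926+2932776=3795000 · T[25,23]:24*276+35926=42550
[26] T[26,22]:25*3795000+238810495=333685495 · T[26,23]:25*42550+3795000=4858750
[27] T[27,23]:26*4858750+333685495=460012995
Read c(27,23) = 460012995.

460012995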